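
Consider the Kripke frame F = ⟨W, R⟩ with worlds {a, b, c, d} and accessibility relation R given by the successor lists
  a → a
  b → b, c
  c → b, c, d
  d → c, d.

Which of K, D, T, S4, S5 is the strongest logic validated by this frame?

Serial (axiom D): yes — every world has a successor (e.g. a R a).
Reflexive (axiom T): yes — every world is R-related to itself.
Transitive (axiom 4): no — b R c and c R d, but not b R d.
Euclidean (axiom 5): no — c R b and c R d, but not b R d.
So F validates K, D, T; S4 would additionally require R to be transitive. The strongest is T.

T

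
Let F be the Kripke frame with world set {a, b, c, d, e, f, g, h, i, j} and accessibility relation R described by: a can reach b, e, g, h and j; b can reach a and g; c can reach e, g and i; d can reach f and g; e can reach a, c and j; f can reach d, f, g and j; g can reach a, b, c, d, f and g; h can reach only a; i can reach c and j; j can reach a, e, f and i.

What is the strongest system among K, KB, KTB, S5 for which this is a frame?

KB

Symmetric (axiom B): yes — every pair in R has its reverse in R.
Reflexive (axiom T): no — a is not related to itself.
Euclidean (axiom 5): no — a R b and a R e, but not b R e.
So F validates K, KB; KTB would additionally require R to be reflexive. The strongest is KB.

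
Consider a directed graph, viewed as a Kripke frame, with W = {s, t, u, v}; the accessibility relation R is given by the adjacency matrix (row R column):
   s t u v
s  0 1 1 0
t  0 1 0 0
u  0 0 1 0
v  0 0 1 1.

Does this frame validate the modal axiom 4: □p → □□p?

Yes

Axiom 4 corresponds to the accessibility relation being transitive.
Transitive: yes — every two-step R-path is closed by a direct edge.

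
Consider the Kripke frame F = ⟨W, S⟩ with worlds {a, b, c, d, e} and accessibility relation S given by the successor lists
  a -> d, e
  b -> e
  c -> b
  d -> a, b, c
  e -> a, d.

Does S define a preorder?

Reflexive: no — a is not related to itself.
Transitive: no — a S d and d S b, but not a S b.
So S is not a preorder.

No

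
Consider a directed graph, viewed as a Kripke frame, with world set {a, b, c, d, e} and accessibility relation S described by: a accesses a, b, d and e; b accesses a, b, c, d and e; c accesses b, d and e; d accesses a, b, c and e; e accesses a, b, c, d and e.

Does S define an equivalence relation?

Reflexive: no — c is not related to itself.
Symmetric: yes — every pair in S has its reverse in S.
Transitive: no — a S b and b S c, but not a S c.
So S is not an equivalence relation.

No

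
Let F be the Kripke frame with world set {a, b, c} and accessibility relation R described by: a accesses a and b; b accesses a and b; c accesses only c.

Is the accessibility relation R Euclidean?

Yes

Euclidean: yes — any two successors of a common world are R-related.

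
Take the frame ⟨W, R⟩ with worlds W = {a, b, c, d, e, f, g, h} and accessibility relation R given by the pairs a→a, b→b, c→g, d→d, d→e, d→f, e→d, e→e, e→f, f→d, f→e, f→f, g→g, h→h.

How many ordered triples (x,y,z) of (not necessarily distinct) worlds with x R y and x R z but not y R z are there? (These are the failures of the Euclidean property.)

0

R is Euclidean; there are no such tuples.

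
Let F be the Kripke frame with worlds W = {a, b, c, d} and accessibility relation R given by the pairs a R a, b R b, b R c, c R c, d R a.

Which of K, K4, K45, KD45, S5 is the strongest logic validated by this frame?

K4

Transitive (axiom 4): yes — every two-step R-path is closed by a direct edge.
Euclidean (axiom 5): no — b R c and b R b, but not c R b.
Serial (axiom D): yes — every world has a successor (e.g. a R a).
Reflexive (axiom T): no — d is not related to itself.
So F validates K, K4; K45 would additionally require R to be Euclidean. The strongest is K4.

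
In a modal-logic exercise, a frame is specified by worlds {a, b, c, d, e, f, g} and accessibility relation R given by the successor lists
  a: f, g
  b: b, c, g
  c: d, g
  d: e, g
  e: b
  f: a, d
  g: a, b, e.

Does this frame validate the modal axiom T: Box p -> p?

No

Axiom T corresponds to the accessibility relation being reflexive.
Reflexive: no — a is not related to itself.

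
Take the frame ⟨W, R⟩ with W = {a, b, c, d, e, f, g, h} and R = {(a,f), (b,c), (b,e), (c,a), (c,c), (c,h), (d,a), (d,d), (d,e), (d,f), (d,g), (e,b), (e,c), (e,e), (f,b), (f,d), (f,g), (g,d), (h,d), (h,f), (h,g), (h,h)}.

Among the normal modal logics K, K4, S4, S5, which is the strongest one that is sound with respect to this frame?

Transitive (axiom 4): no — a R f and f R b, but not a R b.
Reflexive (axiom T): no — a is not related to itself.
Euclidean (axiom 5): no — b R c and b R e, but not c R e.
So F validates K; K4 would additionally require R to be transitive. The strongest is K.

K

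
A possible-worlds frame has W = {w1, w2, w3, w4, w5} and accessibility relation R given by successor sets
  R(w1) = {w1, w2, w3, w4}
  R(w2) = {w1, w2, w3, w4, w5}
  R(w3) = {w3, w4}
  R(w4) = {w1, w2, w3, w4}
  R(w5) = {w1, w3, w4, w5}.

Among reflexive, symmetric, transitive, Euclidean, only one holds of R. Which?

reflexive

Reflexive: yes — every world is R-related to itself.
Symmetric: no — w1 R w3 but not w3 R w1.
Transitive: no — w1 R w2 and w2 R w5, but not w1 R w5.
Euclidean: no — w1 R w3 and w1 R w2, but not w3 R w2.
Only reflexive holds.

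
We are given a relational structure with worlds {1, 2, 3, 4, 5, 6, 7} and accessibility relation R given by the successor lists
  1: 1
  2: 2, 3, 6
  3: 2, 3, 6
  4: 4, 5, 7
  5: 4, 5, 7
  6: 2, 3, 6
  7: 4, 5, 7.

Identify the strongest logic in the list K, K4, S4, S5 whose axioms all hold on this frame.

S5

Transitive (axiom 4): yes — every two-step R-path is closed by a direct edge.
Reflexive (axiom T): yes — every world is R-related to itself.
Euclidean (axiom 5): yes — any two successors of a common world are R-related.
So F validates K, K4, S4, S5. The strongest is S5.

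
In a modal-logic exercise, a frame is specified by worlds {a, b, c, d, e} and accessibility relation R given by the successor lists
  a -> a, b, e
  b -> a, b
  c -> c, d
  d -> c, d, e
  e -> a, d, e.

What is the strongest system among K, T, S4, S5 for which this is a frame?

Reflexive (axiom T): yes — every world is R-related to itself.
Transitive (axiom 4): no — a R e and e R d, but not a R d.
Euclidean (axiom 5): no — a R b and a R e, but not b R e.
So F validates K, T; S4 would additionally require R to be transitive. The strongest is T.

T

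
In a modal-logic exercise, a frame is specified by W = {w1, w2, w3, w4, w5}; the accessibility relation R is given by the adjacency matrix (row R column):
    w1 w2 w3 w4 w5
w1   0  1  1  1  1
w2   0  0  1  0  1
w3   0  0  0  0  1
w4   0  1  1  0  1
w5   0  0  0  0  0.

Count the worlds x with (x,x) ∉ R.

Enumerating: w1, w2, w3, w4, w5.

5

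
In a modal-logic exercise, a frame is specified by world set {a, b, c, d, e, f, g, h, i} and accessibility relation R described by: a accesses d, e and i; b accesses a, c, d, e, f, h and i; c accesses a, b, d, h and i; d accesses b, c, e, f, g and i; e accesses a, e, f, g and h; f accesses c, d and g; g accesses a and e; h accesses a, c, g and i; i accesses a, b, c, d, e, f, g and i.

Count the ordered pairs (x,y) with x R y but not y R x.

Enumerating: (a,d), (b,a), (b,e), (b,f), (b,h), (c,a), (d,e), (d,g), (e,f), (e,h), (f,c), (f,g), … and 7 more.
Total: 19.

19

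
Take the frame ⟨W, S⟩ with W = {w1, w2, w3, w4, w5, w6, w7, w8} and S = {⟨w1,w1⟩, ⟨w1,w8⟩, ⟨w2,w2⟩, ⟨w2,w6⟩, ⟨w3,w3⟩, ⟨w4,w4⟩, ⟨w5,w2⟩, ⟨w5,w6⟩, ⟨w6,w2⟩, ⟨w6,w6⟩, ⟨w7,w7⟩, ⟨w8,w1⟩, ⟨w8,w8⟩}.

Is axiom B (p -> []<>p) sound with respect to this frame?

No

The schema B characterises exactly the symmetric frames.
Symmetric: no — w5 S w2 but not w2 S w5.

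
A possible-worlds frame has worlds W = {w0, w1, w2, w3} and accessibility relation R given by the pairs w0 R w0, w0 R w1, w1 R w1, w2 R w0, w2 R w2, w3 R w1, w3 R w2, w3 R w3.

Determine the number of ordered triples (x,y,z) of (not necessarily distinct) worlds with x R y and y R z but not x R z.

2

Enumerating: (w2,w0,w1), (w3,w2,w0).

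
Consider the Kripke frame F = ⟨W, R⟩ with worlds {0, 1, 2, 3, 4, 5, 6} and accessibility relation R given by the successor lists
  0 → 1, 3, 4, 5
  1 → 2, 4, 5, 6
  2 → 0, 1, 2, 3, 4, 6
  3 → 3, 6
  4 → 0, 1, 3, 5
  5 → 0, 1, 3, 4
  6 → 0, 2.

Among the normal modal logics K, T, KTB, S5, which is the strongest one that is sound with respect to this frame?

K

Reflexive (axiom T): no — 0 is not related to itself.
Symmetric (axiom B): no — 0 R 1 but not 1 R 0.
Euclidean (axiom 5): no — 0 R 1 and 0 R 3, but not 1 R 3.
So F validates K; T would additionally require R to be reflexive. The strongest is K.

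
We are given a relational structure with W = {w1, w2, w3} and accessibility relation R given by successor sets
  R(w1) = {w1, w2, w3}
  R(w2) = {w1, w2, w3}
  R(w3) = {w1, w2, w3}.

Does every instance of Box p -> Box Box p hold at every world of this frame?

Yes

By correspondence theory, 4 is valid on a frame iff R is transitive.
Transitive: yes — every two-step R-path is closed by a direct edge.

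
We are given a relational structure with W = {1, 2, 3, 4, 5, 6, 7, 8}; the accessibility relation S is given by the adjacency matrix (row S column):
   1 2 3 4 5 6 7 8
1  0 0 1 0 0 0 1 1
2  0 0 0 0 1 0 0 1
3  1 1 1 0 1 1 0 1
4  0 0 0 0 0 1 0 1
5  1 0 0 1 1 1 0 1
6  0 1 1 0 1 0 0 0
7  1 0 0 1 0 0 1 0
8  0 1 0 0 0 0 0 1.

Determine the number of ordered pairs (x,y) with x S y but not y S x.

12

Enumerating: (1,8), (2,5), (3,2), (3,5), (3,8), (4,6), (4,8), (5,1), (5,4), (5,8), (6,2), (7,4).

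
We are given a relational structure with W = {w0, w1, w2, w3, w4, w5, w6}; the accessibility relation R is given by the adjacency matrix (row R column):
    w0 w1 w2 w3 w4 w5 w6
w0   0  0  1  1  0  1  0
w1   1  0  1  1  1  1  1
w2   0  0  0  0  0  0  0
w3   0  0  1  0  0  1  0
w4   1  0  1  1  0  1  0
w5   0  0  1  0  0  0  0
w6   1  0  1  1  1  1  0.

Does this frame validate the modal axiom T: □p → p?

No

The schema T characterises exactly the reflexive frames.
Reflexive: no — w0 is not related to itself.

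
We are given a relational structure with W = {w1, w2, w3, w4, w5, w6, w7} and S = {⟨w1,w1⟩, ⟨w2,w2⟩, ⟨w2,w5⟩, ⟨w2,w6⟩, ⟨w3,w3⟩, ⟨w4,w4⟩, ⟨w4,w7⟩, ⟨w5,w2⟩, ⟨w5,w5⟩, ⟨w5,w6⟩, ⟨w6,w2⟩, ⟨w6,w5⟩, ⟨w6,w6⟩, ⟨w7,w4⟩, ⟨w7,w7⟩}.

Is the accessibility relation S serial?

Yes

Serial: yes — every world has a successor (e.g. w1 S w1).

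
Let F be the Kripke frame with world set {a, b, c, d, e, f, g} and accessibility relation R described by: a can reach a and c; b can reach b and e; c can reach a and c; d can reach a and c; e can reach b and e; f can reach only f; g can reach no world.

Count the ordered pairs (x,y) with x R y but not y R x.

Enumerating: (d,a), (d,c).

2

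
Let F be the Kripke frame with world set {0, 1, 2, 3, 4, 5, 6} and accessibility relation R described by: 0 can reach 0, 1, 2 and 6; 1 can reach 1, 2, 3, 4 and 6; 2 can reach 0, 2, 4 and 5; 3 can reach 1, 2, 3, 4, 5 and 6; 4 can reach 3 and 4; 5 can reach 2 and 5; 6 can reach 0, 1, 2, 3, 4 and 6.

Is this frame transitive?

Transitive: no — 0 R 1 and 1 R 3, but not 0 R 3.

No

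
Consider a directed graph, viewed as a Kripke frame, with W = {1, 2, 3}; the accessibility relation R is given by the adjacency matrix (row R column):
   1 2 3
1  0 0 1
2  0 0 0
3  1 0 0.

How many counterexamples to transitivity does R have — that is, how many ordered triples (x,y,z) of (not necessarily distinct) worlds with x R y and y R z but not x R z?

2

Enumerating: (1,3,1), (3,1,3).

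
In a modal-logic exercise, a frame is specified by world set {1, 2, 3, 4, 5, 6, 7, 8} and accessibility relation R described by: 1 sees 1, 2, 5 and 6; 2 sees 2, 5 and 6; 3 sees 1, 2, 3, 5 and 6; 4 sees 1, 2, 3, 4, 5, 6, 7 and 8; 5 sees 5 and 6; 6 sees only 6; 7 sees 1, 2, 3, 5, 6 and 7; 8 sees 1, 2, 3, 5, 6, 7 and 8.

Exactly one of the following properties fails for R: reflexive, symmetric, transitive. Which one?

Reflexive: yes — every world is R-related to itself.
Symmetric: no — 1 R 2 but not 2 R 1.
Transitive: yes — every two-step R-path is closed by a direct edge.
Only symmetric fails.

symmetric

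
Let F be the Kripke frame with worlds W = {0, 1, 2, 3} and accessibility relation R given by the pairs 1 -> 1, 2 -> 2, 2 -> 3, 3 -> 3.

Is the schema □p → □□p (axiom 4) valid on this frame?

Yes

Axiom 4 corresponds to the accessibility relation being transitive.
Transitive: yes — every two-step R-path is closed by a direct edge.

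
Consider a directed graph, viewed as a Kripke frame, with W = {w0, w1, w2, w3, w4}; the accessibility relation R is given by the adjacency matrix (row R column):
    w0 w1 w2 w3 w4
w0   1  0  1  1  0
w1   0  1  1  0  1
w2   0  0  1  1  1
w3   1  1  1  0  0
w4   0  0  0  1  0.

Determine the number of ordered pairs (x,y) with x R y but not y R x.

Enumerating: (w0,w2), (w1,w2), (w1,w4), (w2,w4), (w3,w1), (w4,w3).

6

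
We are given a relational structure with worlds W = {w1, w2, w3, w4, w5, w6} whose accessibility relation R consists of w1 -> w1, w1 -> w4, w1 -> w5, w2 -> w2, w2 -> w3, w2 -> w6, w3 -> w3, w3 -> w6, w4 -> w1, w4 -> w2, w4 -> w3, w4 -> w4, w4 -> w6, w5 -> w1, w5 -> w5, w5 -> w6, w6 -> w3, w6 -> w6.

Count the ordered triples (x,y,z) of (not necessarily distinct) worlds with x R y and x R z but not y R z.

Enumerating: (w1,w4,w5), (w1,w5,w4), (w2,w3,w2), (w2,w6,w2), (w4,w1,w2), (w4,w1,w3), (w4,w1,w6), (w4,w2,w1), (w4,w2,w4), (w4,w3,w1), (w4,w3,w2), (w4,w3,w4), (w4,w6,w1), (w4,w6,w2), (w4,w6,w4), (w5,w1,w6), (w5,w6,w1), (w5,w6,w5).

18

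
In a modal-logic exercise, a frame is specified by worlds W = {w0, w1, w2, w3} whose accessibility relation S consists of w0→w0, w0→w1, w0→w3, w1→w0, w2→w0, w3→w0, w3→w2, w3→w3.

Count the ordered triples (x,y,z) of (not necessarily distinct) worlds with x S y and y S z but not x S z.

Enumerating: (w0,w3,w2), (w1,w0,w1), (w1,w0,w3), (w2,w0,w1), (w2,w0,w3), (w3,w0,w1).

6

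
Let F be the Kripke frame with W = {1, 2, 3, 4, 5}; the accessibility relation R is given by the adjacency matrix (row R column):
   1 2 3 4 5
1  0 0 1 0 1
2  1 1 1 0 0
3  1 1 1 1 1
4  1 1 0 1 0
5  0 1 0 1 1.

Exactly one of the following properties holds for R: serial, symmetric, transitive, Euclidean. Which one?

Serial: yes — every world has a successor (e.g. 1 R 3).
Symmetric: no — 1 R 5 but not 5 R 1.
Transitive: no — 1 R 3 and 3 R 2, but not 1 R 2.
Euclidean: no — 1 R 5 and 1 R 3, but not 5 R 3.
Only serial holds.

serial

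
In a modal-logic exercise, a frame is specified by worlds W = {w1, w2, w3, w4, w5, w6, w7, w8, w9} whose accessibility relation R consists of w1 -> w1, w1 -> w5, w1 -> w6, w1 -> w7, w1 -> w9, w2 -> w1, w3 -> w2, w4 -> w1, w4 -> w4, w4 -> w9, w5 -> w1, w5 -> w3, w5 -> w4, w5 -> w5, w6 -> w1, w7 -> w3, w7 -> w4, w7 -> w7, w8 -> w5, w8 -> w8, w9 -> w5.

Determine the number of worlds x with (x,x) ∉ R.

Enumerating: w2, w3, w6, w9.

4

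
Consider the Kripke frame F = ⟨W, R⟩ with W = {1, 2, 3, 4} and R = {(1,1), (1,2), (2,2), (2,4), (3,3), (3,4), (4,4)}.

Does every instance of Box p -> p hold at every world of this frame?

Yes

By correspondence theory, T is valid on a frame iff R is reflexive.
Reflexive: yes — every world is R-related to itself.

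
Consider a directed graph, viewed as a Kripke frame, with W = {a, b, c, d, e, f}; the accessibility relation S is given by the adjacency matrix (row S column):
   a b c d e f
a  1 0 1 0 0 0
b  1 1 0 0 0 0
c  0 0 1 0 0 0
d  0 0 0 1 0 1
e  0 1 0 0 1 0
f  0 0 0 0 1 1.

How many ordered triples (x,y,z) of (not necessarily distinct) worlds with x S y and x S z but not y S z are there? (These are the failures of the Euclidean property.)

5

Enumerating: (a,c,a), (b,a,b), (d,f,d), (e,b,e), (f,e,f).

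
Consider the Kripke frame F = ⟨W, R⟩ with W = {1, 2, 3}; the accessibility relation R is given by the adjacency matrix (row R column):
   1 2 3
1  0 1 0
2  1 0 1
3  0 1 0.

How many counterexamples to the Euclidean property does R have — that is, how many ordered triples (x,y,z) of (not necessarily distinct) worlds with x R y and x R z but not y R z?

Enumerating: (1,2,2), (2,1,1), (2,1,3), (2,3,1), (2,3,3), (3,2,2).

6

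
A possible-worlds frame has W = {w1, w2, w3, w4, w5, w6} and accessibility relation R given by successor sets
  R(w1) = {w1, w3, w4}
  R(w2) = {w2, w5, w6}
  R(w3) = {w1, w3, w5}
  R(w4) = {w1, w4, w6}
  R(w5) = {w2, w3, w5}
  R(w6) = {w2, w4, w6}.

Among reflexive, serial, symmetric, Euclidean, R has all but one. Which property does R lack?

Euclidean

Reflexive: yes — every world is R-related to itself.
Serial: yes — every world has a successor (e.g. w1 R w1).
Symmetric: yes — every pair in R has its reverse in R.
Euclidean: no — w1 R w3 and w1 R w4, but not w3 R w4.
Only Euclidean fails.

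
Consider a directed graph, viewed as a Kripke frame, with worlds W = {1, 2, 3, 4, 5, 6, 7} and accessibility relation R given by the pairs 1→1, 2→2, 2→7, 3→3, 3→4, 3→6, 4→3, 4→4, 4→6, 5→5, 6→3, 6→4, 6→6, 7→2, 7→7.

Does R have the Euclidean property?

Euclidean: yes — any two successors of a common world are R-related.

Yes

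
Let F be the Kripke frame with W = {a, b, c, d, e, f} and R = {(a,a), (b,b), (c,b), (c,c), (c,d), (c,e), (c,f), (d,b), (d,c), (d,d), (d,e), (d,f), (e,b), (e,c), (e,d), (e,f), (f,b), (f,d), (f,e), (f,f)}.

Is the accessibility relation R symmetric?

No

Symmetric: no — c R b but not b R c.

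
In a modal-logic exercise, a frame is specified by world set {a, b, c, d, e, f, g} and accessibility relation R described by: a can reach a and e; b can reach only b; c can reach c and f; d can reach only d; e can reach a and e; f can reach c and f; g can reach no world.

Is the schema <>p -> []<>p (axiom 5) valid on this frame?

Yes

Axiom 5 corresponds to the accessibility relation being Euclidean.
Euclidean: yes — any two successors of a common world are R-related.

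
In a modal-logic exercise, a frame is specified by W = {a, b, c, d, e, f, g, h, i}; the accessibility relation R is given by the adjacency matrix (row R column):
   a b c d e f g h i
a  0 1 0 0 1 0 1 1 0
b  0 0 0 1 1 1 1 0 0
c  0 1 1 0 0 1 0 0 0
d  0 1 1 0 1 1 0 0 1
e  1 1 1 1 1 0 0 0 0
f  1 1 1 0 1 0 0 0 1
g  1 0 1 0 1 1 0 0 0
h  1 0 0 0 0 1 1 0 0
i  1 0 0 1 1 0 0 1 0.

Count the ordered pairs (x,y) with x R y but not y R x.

17

Enumerating: (a,b), (b,g), (c,b), (d,c), (d,f), (e,c), (f,a), (f,e), (f,i), (g,c), (g,e), (g,f), (h,f), (h,g), (i,a), (i,e), (i,h).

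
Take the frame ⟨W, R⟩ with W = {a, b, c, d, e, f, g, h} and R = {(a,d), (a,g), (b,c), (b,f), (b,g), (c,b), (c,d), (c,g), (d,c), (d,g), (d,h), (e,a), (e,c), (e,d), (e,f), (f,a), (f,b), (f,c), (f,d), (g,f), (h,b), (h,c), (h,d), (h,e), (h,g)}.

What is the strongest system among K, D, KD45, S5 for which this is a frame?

Serial (axiom D): yes — every world has a successor (e.g. a R d).
Euclidean (axiom 5): no — a R g and a R d, but not g R d.
Transitive (axiom 4): no — a R d and d R c, but not a R c.
Reflexive (axiom T): no — a is not related to itself.
So F validates K, D; KD45 would additionally require R to be Euclidean and transitive. The strongest is D.

D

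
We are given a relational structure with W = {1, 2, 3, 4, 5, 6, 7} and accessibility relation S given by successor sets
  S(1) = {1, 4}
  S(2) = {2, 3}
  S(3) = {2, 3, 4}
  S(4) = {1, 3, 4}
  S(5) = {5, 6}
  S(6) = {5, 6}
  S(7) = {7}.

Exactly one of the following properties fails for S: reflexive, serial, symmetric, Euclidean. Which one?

Reflexive: yes — every world is S-related to itself.
Serial: yes — every world has a successor (e.g. 1 S 1).
Symmetric: yes — every pair in S has its reverse in S.
Euclidean: no — 3 S 2 and 3 S 4, but not 2 S 4.
Only Euclidean fails.

Euclidean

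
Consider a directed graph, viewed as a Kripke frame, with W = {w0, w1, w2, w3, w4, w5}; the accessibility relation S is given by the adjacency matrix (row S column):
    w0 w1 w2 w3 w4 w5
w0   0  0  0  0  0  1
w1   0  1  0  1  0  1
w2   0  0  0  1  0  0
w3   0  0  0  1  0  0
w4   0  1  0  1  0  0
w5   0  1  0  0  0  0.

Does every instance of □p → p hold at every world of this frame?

Axiom T corresponds to the accessibility relation being reflexive.
Reflexive: no — w0 is not related to itself.

No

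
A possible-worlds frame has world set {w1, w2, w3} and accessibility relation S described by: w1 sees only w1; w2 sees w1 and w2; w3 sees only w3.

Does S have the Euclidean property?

No

Euclidean: no — w2 S w1 and w2 S w2, but not w1 S w2.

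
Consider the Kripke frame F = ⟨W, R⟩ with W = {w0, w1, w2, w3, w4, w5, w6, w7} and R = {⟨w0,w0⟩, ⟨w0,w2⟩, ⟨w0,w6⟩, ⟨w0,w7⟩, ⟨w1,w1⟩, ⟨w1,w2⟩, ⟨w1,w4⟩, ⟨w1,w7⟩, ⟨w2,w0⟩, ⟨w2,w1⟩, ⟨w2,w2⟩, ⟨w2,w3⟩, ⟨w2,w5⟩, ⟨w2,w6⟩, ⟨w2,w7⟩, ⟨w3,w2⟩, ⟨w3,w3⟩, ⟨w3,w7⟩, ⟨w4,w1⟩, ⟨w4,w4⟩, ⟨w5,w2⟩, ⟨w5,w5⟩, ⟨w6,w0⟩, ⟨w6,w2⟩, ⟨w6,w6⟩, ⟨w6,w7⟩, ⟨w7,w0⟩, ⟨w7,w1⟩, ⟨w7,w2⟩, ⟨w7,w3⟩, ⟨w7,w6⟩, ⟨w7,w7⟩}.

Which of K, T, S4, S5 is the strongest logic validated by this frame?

Reflexive (axiom T): yes — every world is R-related to itself.
Transitive (axiom 4): no — w0 R w2 and w2 R w1, but not w0 R w1.
Euclidean (axiom 5): no — w1 R w2 and w1 R w4, but not w2 R w4.
So F validates K, T; S4 would additionally require R to be transitive. The strongest is T.

T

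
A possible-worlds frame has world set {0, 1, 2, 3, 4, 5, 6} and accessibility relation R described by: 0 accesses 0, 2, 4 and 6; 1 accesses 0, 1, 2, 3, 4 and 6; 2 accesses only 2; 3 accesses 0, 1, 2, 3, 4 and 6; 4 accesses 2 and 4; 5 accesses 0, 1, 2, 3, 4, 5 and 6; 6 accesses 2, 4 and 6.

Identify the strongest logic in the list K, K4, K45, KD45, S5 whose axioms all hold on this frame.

K4

Transitive (axiom 4): yes — every two-step R-path is closed by a direct edge.
Euclidean (axiom 5): no — 0 R 2 and 0 R 4, but not 2 R 4.
Serial (axiom D): yes — every world has a successor (e.g. 0 R 0).
Reflexive (axiom T): yes — every world is R-related to itself.
So F validates K, K4; K45 would additionally require R to be Euclidean. The strongest is K4.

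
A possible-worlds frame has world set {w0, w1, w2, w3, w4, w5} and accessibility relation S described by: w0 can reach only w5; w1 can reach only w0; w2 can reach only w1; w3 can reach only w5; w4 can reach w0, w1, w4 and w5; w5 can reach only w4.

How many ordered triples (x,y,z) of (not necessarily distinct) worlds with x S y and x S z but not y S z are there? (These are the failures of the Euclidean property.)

Enumerating: (w0,w5,w5), (w1,w0,w0), (w2,w1,w1), (w3,w5,w5), (w4,w0,w0), (w4,w0,w1), (w4,w0,w4), (w4,w1,w1), (w4,w1,w4), (w4,w1,w5), (w4,w5,w0), (w4,w5,w1), (w4,w5,w5).

13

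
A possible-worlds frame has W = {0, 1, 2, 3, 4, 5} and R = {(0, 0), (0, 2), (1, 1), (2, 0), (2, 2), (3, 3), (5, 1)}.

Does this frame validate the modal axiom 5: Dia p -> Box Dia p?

The schema 5 characterises exactly the Euclidean frames.
Euclidean: yes — any two successors of a common world are R-related.

Yes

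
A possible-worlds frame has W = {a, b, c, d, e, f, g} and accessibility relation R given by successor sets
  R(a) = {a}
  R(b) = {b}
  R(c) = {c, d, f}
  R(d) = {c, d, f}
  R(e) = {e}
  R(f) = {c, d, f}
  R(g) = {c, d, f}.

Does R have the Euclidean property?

Euclidean: yes — any two successors of a common world are R-related.

Yes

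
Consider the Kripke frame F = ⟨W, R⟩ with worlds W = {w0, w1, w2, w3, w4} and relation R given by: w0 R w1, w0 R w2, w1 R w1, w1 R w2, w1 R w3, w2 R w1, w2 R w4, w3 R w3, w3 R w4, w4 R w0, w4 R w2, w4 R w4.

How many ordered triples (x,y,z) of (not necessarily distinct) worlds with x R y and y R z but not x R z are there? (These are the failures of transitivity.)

Enumerating: (w0,w1,w3), (w0,w2,w4), (w1,w2,w4), (w1,w3,w4), (w2,w1,w2), (w2,w1,w3), (w2,w4,w0), (w2,w4,w2), (w3,w4,w0), (w3,w4,w2), (w4,w0,w1), (w4,w2,w1).

12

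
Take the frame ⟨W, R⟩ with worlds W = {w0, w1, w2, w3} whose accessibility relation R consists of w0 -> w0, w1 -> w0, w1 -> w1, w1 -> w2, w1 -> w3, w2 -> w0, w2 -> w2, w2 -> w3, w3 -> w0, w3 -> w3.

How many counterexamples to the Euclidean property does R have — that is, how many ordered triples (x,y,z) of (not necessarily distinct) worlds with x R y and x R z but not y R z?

Enumerating: (w1,w0,w1), (w1,w0,w2), (w1,w0,w3), (w1,w2,w1), (w1,w3,w1), (w1,w3,w2), (w2,w0,w2), (w2,w0,w3), (w2,w3,w2), (w3,w0,w3).

10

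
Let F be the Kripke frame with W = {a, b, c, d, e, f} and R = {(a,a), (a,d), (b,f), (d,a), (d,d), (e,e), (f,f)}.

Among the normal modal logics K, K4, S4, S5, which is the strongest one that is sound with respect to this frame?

Transitive (axiom 4): yes — every two-step R-path is closed by a direct edge.
Reflexive (axiom T): no — b is not related to itself.
Euclidean (axiom 5): yes — any two successors of a common world are R-related.
So F validates K, K4; S4 would additionally require R to be reflexive. The strongest is K4.

K4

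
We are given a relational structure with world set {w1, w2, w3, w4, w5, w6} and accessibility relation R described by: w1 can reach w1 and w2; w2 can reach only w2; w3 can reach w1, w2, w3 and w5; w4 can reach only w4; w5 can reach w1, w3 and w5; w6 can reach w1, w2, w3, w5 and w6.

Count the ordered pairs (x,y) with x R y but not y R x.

8

Enumerating: (w1,w2), (w3,w1), (w3,w2), (w5,w1), (w6,w1), (w6,w2), (w6,w3), (w6,w5).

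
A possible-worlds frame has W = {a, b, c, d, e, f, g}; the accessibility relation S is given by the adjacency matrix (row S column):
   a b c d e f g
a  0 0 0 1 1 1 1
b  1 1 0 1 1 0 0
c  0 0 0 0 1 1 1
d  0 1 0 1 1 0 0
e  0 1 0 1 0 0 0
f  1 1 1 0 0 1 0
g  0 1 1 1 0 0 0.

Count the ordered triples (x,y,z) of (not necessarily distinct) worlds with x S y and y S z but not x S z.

34

Enumerating: (a,d,b), (a,e,b), (a,f,a), (a,f,b), (a,f,c), (a,g,b), (a,g,c), (b,a,f), (b,a,g), (c,e,b), (c,e,d), (c,f,a), … and 22 more.
Total: 34.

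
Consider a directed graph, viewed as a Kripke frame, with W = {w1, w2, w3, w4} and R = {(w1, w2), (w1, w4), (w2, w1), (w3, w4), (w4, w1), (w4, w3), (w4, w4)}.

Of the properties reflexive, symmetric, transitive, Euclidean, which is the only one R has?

symmetric

Reflexive: no — w1 is not related to itself.
Symmetric: yes — every pair in R has its reverse in R.
Transitive: no — w1 R w4 and w4 R w3, but not w1 R w3.
Euclidean: no — w1 R w2 and w1 R w4, but not w2 R w4.
Only symmetric holds.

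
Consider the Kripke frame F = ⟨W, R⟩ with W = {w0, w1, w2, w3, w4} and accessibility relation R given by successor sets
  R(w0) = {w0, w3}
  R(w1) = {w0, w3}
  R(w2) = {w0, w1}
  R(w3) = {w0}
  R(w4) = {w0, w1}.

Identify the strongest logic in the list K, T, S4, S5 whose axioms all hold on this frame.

K

Reflexive (axiom T): no — w1 is not related to itself.
Transitive (axiom 4): no — w2 R w0 and w0 R w3, but not w2 R w3.
Euclidean (axiom 5): no — w2 R w0 and w2 R w1, but not w0 R w1.
So F validates K; T would additionally require R to be reflexive. The strongest is K.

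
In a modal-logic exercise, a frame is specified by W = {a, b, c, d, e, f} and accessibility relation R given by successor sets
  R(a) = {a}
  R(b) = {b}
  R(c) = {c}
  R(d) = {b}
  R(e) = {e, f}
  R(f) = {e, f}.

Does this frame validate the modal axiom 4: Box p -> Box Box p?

Yes

Axiom 4 corresponds to the accessibility relation being transitive.
Transitive: yes — every two-step R-path is closed by a direct edge.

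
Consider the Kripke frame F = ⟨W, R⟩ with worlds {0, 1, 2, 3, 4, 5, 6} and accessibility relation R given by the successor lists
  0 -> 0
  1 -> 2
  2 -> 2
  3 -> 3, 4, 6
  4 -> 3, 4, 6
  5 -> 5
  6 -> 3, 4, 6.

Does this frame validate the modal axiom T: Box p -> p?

By correspondence theory, T is valid on a frame iff R is reflexive.
Reflexive: no — 1 is not related to itself.

No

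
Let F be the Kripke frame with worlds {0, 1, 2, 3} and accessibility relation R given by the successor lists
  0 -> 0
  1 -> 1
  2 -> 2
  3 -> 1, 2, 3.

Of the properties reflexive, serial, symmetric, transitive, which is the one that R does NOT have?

symmetric

Reflexive: yes — every world is R-related to itself.
Serial: yes — every world has a successor (e.g. 0 R 0).
Symmetric: no — 3 R 1 but not 1 R 3.
Transitive: yes — every two-step R-path is closed by a direct edge.
Only symmetric fails.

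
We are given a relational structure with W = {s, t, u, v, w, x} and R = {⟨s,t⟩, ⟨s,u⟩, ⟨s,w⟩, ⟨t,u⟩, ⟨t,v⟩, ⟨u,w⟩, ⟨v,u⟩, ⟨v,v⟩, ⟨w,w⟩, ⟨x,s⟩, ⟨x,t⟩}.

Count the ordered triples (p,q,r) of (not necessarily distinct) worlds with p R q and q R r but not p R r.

7

Enumerating: (s,t,v), (t,u,w), (v,u,w), (x,s,u), (x,s,w), (x,t,u), (x,t,v).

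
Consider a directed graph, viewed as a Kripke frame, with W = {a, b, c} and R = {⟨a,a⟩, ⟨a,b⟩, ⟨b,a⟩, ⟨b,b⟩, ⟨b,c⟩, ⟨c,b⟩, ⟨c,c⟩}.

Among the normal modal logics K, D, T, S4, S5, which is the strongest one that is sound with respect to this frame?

Serial (axiom D): yes — every world has a successor (e.g. a R a).
Reflexive (axiom T): yes — every world is R-related to itself.
Transitive (axiom 4): no — a R b and b R c, but not a R c.
Euclidean (axiom 5): no — b R a and b R c, but not a R c.
So F validates K, D, T; S4 would additionally require R to be transitive. The strongest is T.

T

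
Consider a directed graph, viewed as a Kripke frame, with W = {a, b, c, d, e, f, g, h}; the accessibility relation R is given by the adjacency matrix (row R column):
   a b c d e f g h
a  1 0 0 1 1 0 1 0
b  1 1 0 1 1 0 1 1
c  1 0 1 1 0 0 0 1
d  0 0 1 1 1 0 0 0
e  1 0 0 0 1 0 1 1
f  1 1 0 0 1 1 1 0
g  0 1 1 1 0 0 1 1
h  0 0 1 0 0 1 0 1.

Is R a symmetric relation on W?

No

Symmetric: no — a R d but not d R a.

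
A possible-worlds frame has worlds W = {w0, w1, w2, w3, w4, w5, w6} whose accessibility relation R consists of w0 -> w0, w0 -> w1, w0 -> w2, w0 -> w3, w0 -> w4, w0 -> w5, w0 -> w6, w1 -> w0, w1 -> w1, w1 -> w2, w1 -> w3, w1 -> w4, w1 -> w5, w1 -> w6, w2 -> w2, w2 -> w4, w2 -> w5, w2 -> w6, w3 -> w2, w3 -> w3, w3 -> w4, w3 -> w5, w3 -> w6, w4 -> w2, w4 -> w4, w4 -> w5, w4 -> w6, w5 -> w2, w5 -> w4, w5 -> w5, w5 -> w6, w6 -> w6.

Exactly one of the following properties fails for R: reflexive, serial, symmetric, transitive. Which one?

Reflexive: yes — every world is R-related to itself.
Serial: yes — every world has a successor (e.g. w0 R w0).
Symmetric: no — w0 R w2 but not w2 R w0.
Transitive: yes — every two-step R-path is closed by a direct edge.
Only symmetric fails.

symmetric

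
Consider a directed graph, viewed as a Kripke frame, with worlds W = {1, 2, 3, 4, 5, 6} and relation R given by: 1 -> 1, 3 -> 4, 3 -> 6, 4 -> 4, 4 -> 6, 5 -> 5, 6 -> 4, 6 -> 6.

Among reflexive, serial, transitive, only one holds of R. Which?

Reflexive: no — 2 is not related to itself.
Serial: no — 2 has no R-successor.
Transitive: yes — every two-step R-path is closed by a direct edge.
Only transitive holds.

transitive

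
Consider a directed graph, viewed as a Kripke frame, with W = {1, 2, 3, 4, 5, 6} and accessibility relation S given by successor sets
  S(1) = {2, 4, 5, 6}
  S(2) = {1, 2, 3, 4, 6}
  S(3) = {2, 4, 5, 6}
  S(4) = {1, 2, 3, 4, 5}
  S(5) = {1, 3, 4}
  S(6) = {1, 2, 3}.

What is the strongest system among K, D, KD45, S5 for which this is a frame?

D

Serial (axiom D): yes — every world has a successor (e.g. 1 S 2).
Euclidean (axiom 5): no — 1 S 2 and 1 S 5, but not 2 S 5.
Transitive (axiom 4): no — 1 S 2 and 2 S 3, but not 1 S 3.
Reflexive (axiom T): no — 1 is not related to itself.
So F validates K, D; KD45 would additionally require S to be Euclidean and transitive. The strongest is D.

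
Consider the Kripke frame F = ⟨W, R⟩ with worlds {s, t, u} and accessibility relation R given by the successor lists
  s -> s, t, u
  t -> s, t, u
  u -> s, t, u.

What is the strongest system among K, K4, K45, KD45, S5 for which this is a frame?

S5

Transitive (axiom 4): yes — every two-step R-path is closed by a direct edge.
Euclidean (axiom 5): yes — any two successors of a common world are R-related.
Serial (axiom D): yes — every world has a successor (e.g. s R s).
Reflexive (axiom T): yes — every world is R-related to itself.
So F validates K, K4, K45, KD45, S5. The strongest is S5.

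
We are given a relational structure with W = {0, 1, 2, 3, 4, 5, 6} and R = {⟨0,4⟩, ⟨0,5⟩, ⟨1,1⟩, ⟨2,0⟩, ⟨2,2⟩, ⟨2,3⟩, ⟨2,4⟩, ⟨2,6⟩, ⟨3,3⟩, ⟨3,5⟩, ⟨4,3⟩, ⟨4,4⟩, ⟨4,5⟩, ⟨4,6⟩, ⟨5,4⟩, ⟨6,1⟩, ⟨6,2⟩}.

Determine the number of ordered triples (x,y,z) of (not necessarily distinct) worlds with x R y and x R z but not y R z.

28

Enumerating: (0,5,5), (2,0,0), (2,0,2), (2,0,3), (2,0,6), (2,3,0), (2,3,2), (2,3,4), (2,3,6), (2,4,0), (2,4,2), (2,6,0), … and 16 more.
Total: 28.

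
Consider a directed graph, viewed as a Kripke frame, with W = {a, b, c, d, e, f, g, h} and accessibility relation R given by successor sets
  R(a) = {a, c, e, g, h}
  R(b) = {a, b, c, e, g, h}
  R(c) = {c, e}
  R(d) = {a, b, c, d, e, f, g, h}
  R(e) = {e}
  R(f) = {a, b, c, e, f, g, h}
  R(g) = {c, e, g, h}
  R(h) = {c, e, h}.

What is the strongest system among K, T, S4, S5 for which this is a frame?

Reflexive (axiom T): yes — every world is R-related to itself.
Transitive (axiom 4): yes — every two-step R-path is closed by a direct edge.
Euclidean (axiom 5): no — a R c and a R g, but not c R g.
So F validates K, T, S4; S5 would additionally require R to be Euclidean. The strongest is S4.

S4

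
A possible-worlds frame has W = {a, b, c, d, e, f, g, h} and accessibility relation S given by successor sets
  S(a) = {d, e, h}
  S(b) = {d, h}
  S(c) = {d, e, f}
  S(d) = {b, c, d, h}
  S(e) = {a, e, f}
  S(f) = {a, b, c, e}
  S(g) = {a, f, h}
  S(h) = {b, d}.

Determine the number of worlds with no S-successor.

0

S is serial; there are no such worlds.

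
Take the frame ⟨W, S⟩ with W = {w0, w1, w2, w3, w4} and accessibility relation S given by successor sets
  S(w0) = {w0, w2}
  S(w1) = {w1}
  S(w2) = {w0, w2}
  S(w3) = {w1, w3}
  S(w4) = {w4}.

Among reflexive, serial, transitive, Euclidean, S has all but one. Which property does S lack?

Euclidean

Reflexive: yes — every world is S-related to itself.
Serial: yes — every world has a successor (e.g. w0 S w0).
Transitive: yes — every two-step S-path is closed by a direct edge.
Euclidean: no — w3 S w1 and w3 S w3, but not w1 S w3.
Only Euclidean fails.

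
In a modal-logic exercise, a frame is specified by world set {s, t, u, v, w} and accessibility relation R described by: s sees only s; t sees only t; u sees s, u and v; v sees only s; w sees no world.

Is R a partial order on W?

No

Reflexive: no — v is not related to itself.
Transitive: yes — every two-step R-path is closed by a direct edge.
Antisymmetric: yes — no distinct pair is related both ways.
So R is not a partial order.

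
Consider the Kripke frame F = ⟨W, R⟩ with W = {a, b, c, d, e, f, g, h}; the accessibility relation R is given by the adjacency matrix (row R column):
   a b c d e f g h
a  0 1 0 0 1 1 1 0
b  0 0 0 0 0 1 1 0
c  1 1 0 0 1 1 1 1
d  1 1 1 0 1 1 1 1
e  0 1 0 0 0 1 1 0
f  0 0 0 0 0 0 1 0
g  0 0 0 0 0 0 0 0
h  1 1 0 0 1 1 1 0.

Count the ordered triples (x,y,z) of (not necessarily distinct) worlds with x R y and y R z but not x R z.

R is transitive; there are no such tuples.

0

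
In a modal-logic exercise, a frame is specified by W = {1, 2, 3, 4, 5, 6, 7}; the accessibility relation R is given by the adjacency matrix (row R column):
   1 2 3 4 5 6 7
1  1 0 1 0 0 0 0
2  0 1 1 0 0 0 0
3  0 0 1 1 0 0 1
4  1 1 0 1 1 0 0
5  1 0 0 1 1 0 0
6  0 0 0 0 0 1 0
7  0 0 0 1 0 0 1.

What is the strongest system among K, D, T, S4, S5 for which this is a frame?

T

Serial (axiom D): yes — every world has a successor (e.g. 1 R 1).
Reflexive (axiom T): yes — every world is R-related to itself.
Transitive (axiom 4): no — 1 R 3 and 3 R 4, but not 1 R 4.
Euclidean (axiom 5): no — 3 R 4 and 3 R 7, but not 4 R 7.
So F validates K, D, T; S4 would additionally require R to be transitive. The strongest is T.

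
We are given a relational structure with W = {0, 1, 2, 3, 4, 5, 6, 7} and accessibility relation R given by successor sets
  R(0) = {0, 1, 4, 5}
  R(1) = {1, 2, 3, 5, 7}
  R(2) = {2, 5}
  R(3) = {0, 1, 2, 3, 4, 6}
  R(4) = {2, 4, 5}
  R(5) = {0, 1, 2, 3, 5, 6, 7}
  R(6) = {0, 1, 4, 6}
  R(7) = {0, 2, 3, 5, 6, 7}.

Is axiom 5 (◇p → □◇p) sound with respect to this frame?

The schema 5 characterises exactly the Euclidean frames.
Euclidean: no — 0 R 1 and 0 R 4, but not 1 R 4.

No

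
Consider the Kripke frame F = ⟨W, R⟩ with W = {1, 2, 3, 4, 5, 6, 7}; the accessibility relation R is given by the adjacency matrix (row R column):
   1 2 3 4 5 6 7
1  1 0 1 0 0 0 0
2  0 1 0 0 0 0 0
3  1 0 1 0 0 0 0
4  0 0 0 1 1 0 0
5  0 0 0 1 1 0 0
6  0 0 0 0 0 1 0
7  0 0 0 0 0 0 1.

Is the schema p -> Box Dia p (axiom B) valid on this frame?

Yes

Axiom B corresponds to the accessibility relation being symmetric.
Symmetric: yes — every pair in R has its reverse in R.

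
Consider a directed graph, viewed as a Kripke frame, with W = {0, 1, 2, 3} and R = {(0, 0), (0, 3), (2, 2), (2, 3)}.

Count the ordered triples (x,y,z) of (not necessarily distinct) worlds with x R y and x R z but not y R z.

4

Enumerating: (0,3,0), (0,3,3), (2,3,2), (2,3,3).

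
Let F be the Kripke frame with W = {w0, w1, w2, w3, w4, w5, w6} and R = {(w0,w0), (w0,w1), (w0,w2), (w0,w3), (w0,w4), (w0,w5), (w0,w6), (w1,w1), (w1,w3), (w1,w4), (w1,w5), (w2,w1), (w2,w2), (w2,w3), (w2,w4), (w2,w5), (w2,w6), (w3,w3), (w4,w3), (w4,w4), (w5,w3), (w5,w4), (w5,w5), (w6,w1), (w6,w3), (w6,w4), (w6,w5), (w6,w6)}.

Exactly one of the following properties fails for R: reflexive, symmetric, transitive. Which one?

Reflexive: yes — every world is R-related to itself.
Symmetric: no — w0 R w1 but not w1 R w0.
Transitive: yes — every two-step R-path is closed by a direct edge.
Only symmetric fails.

symmetric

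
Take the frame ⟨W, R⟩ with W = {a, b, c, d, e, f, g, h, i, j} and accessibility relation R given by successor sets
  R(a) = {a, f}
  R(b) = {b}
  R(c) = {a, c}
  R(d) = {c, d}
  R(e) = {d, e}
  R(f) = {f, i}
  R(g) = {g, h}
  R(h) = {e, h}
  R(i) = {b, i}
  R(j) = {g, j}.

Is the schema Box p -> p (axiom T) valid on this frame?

Yes

The schema T characterises exactly the reflexive frames.
Reflexive: yes — every world is R-related to itself.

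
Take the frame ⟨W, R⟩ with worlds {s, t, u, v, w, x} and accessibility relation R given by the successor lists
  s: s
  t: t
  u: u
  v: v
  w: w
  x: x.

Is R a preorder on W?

Reflexive: yes — every world is R-related to itself.
Transitive: yes — every two-step R-path is closed by a direct edge.
So R is a preorder.

Yes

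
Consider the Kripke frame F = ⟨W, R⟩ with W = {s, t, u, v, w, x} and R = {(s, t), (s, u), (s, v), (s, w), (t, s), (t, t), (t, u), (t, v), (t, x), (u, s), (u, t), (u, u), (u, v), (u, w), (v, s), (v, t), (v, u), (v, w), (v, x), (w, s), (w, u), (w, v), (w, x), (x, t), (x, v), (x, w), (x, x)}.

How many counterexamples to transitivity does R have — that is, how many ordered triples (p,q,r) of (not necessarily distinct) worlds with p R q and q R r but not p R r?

Enumerating: (s,t,s), (s,t,x), (s,u,s), (s,v,s), (s,v,x), (s,w,s), (s,w,x), (t,s,w), (t,u,w), (t,v,w), (t,x,w), (u,t,x), … and 21 more.
Total: 33.

33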